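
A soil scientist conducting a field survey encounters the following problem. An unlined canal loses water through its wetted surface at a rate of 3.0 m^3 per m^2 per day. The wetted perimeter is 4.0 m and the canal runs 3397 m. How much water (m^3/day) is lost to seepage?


S = C * P * L
  = 3.0 * 4.0 * 3397
  = 40764 m^3/day


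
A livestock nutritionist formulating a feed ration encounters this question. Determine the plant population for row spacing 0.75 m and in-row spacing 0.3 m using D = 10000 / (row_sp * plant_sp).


D = 10000 / (row_sp * plant_sp)
  = 10000 / (0.75 * 0.3)
  = 10000 / 0.2250
  = 44444.44 plants/ha


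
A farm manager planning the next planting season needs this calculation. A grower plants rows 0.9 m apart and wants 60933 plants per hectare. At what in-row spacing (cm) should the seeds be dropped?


spacing = 10000 / (row_sp * density)
        = 10000 / (0.9 * 60933)
        = 10000 / 54839.70
        = 0.18235 m = 18.23 cm


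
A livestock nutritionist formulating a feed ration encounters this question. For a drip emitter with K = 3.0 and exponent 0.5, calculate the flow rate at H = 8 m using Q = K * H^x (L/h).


Q = K * H^x
  = 3.0 * 8^0.5
  = 3.0 * 2.8284
  = 8.49 L/h


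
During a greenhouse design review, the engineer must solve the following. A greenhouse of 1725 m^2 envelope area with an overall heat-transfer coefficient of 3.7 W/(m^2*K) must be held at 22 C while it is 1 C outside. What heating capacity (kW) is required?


dT = 22 - (1) = 21 K
Q = U * A * dT
  = 3.7 * 1725 * 21
  = 134032.50 W = 134.03 kW


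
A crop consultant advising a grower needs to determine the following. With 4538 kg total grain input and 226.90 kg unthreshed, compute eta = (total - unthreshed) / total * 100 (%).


eta = (total - unthreshed) / total * 100
    = (4538 - 226.90) / 4538 * 100
    = 4311.10 / 4538 * 100
    = 95%


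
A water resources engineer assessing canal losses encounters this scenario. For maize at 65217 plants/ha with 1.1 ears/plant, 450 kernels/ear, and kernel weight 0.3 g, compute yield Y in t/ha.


Y = density * ears * kernels * kw
  = 65217 * 1.1 * 450 * 0.3 g/ha
  = 9684724.50 g/ha
  = 9684.72 kg/ha = 9.68 t/ha


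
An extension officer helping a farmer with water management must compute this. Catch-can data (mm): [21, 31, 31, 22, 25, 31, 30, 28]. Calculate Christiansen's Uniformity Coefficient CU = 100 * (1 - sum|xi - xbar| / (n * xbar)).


xbar = 219 / 8 = 27.375
sum|xi - xbar| = 28.250
CU = 100 * (1 - 28.250 / (8 * 27.375))
   = 100 * (1 - 0.1290)
   = 87.10%


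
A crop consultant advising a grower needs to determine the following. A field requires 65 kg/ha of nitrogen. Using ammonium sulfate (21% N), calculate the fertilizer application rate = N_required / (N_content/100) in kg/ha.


Rate = N_required / (N_content / 100)
     = 65 / (21 / 100)
     = 65 / 0.21
     = 309.52 kg/ha


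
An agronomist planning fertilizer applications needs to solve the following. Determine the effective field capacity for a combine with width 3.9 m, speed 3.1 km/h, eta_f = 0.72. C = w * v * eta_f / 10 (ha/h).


C = w * v * eta_f / 10
  = 3.9 * 3.1 * 0.72 / 10
  = 8.70 / 10
  = 0.87 ha/h


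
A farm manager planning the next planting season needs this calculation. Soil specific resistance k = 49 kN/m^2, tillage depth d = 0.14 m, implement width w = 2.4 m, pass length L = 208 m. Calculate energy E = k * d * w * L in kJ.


E = k * d * w * L
  = 49 * 0.14 * 2.4 * 208
  = 3424.51 kJ


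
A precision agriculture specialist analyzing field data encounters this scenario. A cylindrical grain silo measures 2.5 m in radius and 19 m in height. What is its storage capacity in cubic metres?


V = pi * r^2 * h
  = pi * 2.5^2 * 19
  = pi * 6.25 * 19
  = 373.06 m^3


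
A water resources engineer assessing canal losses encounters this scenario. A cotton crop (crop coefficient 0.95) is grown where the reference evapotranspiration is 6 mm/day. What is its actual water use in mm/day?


ETc = Kc * ET0
    = 0.95 * 6
    = 5.70 mm/day


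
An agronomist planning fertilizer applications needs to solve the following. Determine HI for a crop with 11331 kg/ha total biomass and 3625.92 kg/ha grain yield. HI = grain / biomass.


HI = grain_yield / biomass
   = 3625.92 / 11331
   = 0.32


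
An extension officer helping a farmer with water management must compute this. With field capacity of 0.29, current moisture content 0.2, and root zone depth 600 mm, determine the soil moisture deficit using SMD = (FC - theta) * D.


SMD = (FC - theta) * D
    = (0.29 - 0.2) * 600
    = 0.090 * 600
    = 54 mm


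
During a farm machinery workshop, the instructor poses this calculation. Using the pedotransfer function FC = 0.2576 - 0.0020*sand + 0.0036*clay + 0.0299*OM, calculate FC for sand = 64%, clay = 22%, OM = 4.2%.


FC = 0.2576 - 0.0020*64 + 0.0036*22 + 0.0299*4.2
   = 0.2576 - 0.1280 + 0.0792 + 0.1256
   = 0.3344


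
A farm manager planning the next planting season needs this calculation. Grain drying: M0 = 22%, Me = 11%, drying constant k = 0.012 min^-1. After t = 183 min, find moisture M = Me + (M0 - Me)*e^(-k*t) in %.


M = Me + (M0 - Me) * e^(-k*t)
  = 11 + (22 - 11) * e^(-0.012*183)
  = 11 + 11 * e^(-2.196)
  = 11 + 11 * 0.11125
  = 11 + 1.2237
  = 12.22%


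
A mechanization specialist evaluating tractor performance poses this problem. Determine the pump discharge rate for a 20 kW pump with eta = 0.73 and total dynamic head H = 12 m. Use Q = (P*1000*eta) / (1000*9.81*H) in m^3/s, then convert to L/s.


Q = (P * 1000 * eta) / (rho * g * H)
  = (20 * 1000 * 0.73) / (1000 * 9.81 * 12)
  = 14600 / 117720
  = 0.12402 m^3/s = 124.02 L/s


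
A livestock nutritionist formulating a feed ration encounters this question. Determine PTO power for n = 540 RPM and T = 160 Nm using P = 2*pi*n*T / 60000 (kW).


P = 2*pi*n*T / 60000
  = 2*pi * 540 * 160 / 60000
  = 542867.21 / 60000
  = 9.05 kW


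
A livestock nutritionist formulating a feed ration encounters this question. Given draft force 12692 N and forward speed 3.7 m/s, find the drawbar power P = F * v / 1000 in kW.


P = F * v / 1000
  = 12692 * 3.7 / 1000
  = 46960.40 / 1000
  = 46.96 kW


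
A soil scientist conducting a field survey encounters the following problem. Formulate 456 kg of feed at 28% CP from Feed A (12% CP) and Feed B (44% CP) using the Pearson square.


parts_A = CP_b - target = 44 - 28 = 16
parts_B = target - CP_a = 28 - 12 = 16
total_parts = 16 + 16 = 32
Feed A = 456 * 16 / 32 = 228 kg
Feed B = 456 * 16 / 32 = 228 kg


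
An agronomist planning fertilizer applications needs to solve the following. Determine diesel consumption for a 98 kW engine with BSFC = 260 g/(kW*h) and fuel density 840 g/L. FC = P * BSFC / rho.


FC = P * BSFC / rho_fuel
   = 98 * 260 / 840
   = 25480 / 840
   = 30.33 L/h


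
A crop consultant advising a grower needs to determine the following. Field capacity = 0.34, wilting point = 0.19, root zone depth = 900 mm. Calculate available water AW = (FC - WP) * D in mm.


AW = (FC - WP) * D
   = (0.34 - 0.19) * 900
   = 0.15 * 900
   = 135 mm


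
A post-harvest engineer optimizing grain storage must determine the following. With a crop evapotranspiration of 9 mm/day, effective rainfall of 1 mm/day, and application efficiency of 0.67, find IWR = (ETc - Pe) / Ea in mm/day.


IWR = (ETc - Pe) / Ea
    = (9 - 1) / 0.67
    = 8 / 0.67
    = 11.94 mm/day


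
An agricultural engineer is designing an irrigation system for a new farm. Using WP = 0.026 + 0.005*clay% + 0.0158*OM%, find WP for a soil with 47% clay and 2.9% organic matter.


WP = 0.026 + 0.005*47 + 0.0158*2.9
   = 0.026 + 0.2350 + 0.0458
   = 0.3068


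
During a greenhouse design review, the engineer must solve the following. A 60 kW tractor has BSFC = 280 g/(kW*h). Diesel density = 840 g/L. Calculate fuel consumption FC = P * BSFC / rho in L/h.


FC = P * BSFC / rho_fuel
   = 60 * 280 / 840
   = 16800 / 840
   = 20 L/h


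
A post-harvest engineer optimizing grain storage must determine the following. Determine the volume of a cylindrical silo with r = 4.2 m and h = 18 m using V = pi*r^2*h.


V = pi * r^2 * h
  = pi * 4.2^2 * 18
  = pi * 17.64 * 18
  = 997.52 m^3


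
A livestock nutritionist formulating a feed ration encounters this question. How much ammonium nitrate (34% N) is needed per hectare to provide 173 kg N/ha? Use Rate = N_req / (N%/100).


Rate = N_required / (N_content / 100)
     = 173 / (34 / 100)
     = 173 / 0.34
     = 508.82 kg/ha


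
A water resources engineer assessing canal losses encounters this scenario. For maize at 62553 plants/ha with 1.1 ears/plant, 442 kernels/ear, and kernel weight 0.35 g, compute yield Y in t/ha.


Y = density * ears * kernels * kw
  = 62553 * 1.1 * 442 * 0.35 g/ha
  = 10644644.01 g/ha
  = 10644.64 kg/ha = 10.64 t/ha


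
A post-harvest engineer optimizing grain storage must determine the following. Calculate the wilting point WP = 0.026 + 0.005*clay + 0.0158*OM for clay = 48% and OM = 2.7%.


WP = 0.026 + 0.005*48 + 0.0158*2.7
   = 0.026 + 0.2400 + 0.0427
   = 0.3087


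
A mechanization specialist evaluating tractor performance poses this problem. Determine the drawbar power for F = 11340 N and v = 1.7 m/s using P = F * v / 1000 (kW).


P = F * v / 1000
  = 11340 * 1.7 / 1000
  = 19278 / 1000
  = 19.28 kW


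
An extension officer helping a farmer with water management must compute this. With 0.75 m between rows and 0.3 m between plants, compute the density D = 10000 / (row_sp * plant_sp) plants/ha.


D = 10000 / (row_sp * plant_sp)
  = 10000 / (0.75 * 0.3)
  = 10000 / 0.2250
  = 44444.44 plants/ha


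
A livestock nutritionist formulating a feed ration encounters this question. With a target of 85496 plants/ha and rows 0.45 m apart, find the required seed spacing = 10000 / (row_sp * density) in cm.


spacing = 10000 / (row_sp * density)
        = 10000 / (0.45 * 85496)
        = 10000 / 38473.20
        = 0.25992 m = 25.99 cm


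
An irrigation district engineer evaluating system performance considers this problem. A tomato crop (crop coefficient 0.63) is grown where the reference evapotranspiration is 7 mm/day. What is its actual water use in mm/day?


ETc = Kc * ET0
    = 0.63 * 7
    = 4.41 mm/day


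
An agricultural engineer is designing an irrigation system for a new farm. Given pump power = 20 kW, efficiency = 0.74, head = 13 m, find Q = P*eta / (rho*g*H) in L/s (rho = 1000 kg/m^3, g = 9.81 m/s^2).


Q = (P * 1000 * eta) / (rho * g * H)
  = (20 * 1000 * 0.74) / (1000 * 9.81 * 13)
  = 14800 / 127530
  = 0.11605 m^3/s = 116.05 L/s


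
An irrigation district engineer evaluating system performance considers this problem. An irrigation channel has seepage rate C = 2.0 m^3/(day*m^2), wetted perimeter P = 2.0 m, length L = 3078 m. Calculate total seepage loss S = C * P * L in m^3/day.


S = C * P * L
  = 2.0 * 2.0 * 3078
  = 12312 m^3/day


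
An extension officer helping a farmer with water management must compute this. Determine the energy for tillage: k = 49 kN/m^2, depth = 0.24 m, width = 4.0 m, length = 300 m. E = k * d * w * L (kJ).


E = k * d * w * L
  = 49 * 0.24 * 4.0 * 300
  = 14112 kJ


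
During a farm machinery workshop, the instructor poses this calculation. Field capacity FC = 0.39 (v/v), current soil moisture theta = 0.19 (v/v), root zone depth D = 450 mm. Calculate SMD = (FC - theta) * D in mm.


SMD = (FC - theta) * D
    = (0.39 - 0.19) * 450
    = 0.200 * 450
    = 90 mm


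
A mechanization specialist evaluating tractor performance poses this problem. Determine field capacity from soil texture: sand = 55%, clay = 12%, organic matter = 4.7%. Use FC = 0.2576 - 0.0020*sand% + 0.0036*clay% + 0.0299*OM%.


FC = 0.2576 - 0.0020*55 + 0.0036*12 + 0.0299*4.7
   = 0.2576 - 0.1100 + 0.0432 + 0.1405
   = 0.3313


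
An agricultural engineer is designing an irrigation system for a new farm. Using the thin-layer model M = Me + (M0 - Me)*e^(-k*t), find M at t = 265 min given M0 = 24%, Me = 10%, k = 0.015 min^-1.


M = Me + (M0 - Me) * e^(-k*t)
  = 10 + (24 - 10) * e^(-0.015*265)
  = 10 + 14 * e^(-3.975)
  = 10 + 14 * 0.01878
  = 10 + 0.2629
  = 10.26%


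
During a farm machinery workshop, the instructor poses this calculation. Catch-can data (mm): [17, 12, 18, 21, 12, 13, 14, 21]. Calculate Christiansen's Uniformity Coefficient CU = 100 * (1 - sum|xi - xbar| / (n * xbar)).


xbar = 128 / 8 = 16
sum|xi - xbar| = 26
CU = 100 * (1 - 26 / (8 * 16))
   = 100 * (1 - 0.2031)
   = 79.69%


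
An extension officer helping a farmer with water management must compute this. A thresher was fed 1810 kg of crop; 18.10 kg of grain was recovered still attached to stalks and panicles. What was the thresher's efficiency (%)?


eta = (total - unthreshed) / total * 100
    = (1810 - 18.10) / 1810 * 100
    = 1791.90 / 1810 * 100
    = 99%


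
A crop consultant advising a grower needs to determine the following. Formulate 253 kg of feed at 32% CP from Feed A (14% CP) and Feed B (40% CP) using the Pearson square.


parts_A = CP_b - target = 40 - 32 = 8
parts_B = target - CP_a = 32 - 14 = 18
total_parts = 8 + 18 = 26
Feed A = 253 * 8 / 26 = 77.85 kg
Feed B = 253 * 18 / 26 = 175.15 kg

77.85 kg


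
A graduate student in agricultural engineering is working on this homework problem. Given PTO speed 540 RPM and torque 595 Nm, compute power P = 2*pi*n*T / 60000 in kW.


P = 2*pi*n*T / 60000
  = 2*pi * 540 * 595 / 60000
  = 2018787.44 / 60000
  = 33.65 kW


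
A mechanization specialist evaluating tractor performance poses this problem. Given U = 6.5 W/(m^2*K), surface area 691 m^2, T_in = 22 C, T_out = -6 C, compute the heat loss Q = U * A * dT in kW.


dT = 22 - (-6) = 28 K
Q = U * A * dT
  = 6.5 * 691 * 28
  = 125762 W = 125.76 kW


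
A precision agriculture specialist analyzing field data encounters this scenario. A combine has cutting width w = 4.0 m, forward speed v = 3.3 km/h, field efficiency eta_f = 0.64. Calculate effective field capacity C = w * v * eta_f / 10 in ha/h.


C = w * v * eta_f / 10
  = 4.0 * 3.3 * 0.64 / 10
  = 8.45 / 10
  = 0.84 ha/h


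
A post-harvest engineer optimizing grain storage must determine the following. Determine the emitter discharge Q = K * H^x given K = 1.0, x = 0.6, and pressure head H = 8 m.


Q = K * H^x
  = 1.0 * 8^0.6
  = 1.0 * 3.4822
  = 3.48 L/h


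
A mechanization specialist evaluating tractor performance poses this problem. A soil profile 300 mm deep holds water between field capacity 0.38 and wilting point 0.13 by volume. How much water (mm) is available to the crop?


AW = (FC - WP) * D
   = (0.38 - 0.13) * 300
   = 0.25 * 300
   = 75 mm


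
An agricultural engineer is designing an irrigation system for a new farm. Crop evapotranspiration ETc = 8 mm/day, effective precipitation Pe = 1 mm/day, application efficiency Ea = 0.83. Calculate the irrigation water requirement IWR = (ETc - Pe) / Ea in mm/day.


IWR = (ETc - Pe) / Ea
    = (8 - 1) / 0.83
    = 7 / 0.83
    = 8.43 mm/day


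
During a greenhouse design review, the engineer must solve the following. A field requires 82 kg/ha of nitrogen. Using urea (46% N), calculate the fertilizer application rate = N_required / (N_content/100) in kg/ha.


Rate = N_required / (N_content / 100)
     = 82 / (46 / 100)
     = 82 / 0.46
     = 178.26 kg/ha


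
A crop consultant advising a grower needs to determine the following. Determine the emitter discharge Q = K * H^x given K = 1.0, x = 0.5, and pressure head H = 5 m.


Q = K * H^x
  = 1.0 * 5^0.5
  = 1.0 * 2.2361
  = 2.24 L/h


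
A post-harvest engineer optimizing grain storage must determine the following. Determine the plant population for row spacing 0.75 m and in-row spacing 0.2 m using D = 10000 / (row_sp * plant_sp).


D = 10000 / (row_sp * plant_sp)
  = 10000 / (0.75 * 0.2)
  = 10000 / 0.1500
  = 66666.67 plants/ha


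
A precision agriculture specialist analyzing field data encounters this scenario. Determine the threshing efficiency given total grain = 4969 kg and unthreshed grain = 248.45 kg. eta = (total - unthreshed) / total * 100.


eta = (total - unthreshed) / total * 100
    = (4969 - 248.45) / 4969 * 100
    = 4720.55 / 4969 * 100
    = 95%


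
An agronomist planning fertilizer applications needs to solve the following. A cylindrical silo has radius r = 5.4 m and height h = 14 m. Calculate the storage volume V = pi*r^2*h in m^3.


V = pi * r^2 * h
  = pi * 5.4^2 * 14
  = pi * 29.16 * 14
  = 1282.52 m^3


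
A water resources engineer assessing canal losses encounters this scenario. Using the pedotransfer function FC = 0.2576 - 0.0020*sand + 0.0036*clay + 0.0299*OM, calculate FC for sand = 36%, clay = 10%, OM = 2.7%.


FC = 0.2576 - 0.0020*36 + 0.0036*10 + 0.0299*2.7
   = 0.2576 - 0.0720 + 0.0360 + 0.0807
   = 0.3023


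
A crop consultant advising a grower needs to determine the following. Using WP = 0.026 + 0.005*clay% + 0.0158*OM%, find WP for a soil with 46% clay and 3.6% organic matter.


WP = 0.026 + 0.005*46 + 0.0158*3.6
   = 0.026 + 0.2300 + 0.0569
   = 0.3129


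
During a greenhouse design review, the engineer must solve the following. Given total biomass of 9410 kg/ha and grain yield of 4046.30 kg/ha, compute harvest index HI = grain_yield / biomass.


HI = grain_yield / biomass
   = 4046.30 / 9410
   = 0.43


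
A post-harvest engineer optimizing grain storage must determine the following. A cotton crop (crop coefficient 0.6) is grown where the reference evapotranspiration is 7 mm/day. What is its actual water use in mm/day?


ETc = Kc * ET0
    = 0.6 * 7
    = 4.20 mm/day


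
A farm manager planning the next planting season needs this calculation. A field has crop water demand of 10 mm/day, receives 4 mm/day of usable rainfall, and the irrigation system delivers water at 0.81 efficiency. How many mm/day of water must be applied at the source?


IWR = (ETc - Pe) / Ea
    = (10 - 4) / 0.81
    = 6 / 0.81
    = 7.41 mm/day


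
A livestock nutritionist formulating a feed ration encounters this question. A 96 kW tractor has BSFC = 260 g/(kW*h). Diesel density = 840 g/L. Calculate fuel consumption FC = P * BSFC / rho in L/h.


FC = P * BSFC / rho_fuel
   = 96 * 260 / 840
   = 24960 / 840
   = 29.71 L/h


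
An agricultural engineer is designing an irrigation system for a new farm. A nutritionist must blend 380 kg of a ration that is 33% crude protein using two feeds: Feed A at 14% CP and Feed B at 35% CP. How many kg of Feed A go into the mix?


parts_A = CP_b - target = 35 - 33 = 2
parts_B = target - CP_a = 33 - 14 = 19
total_parts = 2 + 19 = 21
Feed A = 380 * 2 / 21 = 36.19 kg
Feed B = 380 * 19 / 21 = 343.81 kg

36.19 kg


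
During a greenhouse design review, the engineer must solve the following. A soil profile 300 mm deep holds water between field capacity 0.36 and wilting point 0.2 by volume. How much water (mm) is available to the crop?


AW = (FC - WP) * D
   = (0.36 - 0.2) * 300
   = 0.16 * 300
   = 48 mm


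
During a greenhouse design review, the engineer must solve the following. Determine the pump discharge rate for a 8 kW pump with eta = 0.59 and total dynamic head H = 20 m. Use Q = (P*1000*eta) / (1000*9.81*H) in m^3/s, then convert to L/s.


Q = (P * 1000 * eta) / (rho * g * H)
  = (8 * 1000 * 0.59) / (1000 * 9.81 * 20)
  = 4720 / 196200
  = 0.02406 m^3/s = 24.06 L/s


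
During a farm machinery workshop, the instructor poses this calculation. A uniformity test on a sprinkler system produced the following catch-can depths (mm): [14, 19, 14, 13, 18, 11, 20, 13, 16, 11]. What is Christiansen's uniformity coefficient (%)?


xbar = 149 / 10 = 14.900
sum|xi - xbar| = 26.800
CU = 100 * (1 - 26.800 / (10 * 14.900))
   = 100 * (1 - 0.1799)
   = 82.01%


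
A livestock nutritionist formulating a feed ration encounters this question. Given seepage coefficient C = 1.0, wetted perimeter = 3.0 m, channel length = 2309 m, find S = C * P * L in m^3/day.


S = C * P * L
  = 1.0 * 3.0 * 2309
  = 6927 m^3/day


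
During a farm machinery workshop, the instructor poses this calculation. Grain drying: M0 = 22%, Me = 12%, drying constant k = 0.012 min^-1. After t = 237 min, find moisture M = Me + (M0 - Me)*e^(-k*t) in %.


M = Me + (M0 - Me) * e^(-k*t)
  = 12 + (22 - 12) * e^(-0.012*237)
  = 12 + 10 * e^(-2.844)
  = 12 + 10 * 0.05819
  = 12 + 0.5819
  = 12.58%


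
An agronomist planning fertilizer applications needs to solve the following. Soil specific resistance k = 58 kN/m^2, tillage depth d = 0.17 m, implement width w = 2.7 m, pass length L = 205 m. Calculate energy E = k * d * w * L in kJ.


E = k * d * w * L
  = 58 * 0.17 * 2.7 * 205
  = 5457.51 kJ


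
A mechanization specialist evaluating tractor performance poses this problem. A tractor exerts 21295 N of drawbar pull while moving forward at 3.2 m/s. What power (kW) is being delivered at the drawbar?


P = F * v / 1000
  = 21295 * 3.2 / 1000
  = 68144 / 1000
  = 68.14 kW


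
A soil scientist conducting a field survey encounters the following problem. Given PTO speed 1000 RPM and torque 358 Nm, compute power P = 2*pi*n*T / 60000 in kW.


P = 2*pi*n*T / 60000
  = 2*pi * 1000 * 358 / 60000
  = 2249380.34 / 60000
  = 37.49 kW


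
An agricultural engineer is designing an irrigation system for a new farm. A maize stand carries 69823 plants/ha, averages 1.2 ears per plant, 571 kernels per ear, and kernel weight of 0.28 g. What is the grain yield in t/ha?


Y = density * ears * kernels * kw
  = 69823 * 1.2 * 571 * 0.28 g/ha
  = 13395961.49 g/ha
  = 13395.96 kg/ha = 13.40 t/ha


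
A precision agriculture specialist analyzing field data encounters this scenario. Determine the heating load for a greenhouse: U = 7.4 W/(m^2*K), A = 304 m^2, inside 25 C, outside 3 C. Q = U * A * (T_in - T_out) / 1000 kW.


dT = 25 - (3) = 22 K
Q = U * A * dT
  = 7.4 * 304 * 22
  = 49491.20 W = 49.49 kW


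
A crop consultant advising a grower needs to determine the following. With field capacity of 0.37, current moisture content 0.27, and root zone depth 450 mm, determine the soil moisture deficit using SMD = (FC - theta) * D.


SMD = (FC - theta) * D
    = (0.37 - 0.27) * 450
    = 0.100 * 450
    = 45 mm


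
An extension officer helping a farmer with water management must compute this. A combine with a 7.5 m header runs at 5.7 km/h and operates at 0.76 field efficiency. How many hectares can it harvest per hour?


C = w * v * eta_f / 10
  = 7.5 * 5.7 * 0.76 / 10
  = 32.49 / 10
  = 3.25 ha/h


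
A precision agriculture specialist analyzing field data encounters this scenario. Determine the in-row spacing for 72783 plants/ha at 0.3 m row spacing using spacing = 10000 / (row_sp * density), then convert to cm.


spacing = 10000 / (row_sp * density)
        = 10000 / (0.3 * 72783)
        = 10000 / 21834.90
        = 0.45798 m = 45.80 cm


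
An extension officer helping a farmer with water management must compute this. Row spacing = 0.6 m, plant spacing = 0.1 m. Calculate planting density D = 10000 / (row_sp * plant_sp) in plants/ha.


D = 10000 / (row_sp * plant_sp)
  = 10000 / (0.6 * 0.1)
  = 10000 / 0.0600
  = 166666.67 plants/ha


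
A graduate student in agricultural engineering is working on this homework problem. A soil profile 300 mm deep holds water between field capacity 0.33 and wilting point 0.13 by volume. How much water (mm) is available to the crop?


AW = (FC - WP) * D
   = (0.33 - 0.13) * 300
   = 0.20 * 300
   = 60 mm


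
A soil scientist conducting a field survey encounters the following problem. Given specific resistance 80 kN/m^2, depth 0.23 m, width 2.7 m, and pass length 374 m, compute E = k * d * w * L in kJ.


E = k * d * w * L
  = 80 * 0.23 * 2.7 * 374
  = 18580.32 kJ


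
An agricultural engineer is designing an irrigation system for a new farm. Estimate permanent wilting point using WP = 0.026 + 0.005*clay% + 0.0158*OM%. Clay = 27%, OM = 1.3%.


WP = 0.026 + 0.005*27 + 0.0158*1.3
   = 0.026 + 0.1350 + 0.0205
   = 0.1815


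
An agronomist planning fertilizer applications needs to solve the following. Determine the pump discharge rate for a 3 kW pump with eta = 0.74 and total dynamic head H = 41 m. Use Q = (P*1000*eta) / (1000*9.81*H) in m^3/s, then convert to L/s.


Q = (P * 1000 * eta) / (rho * g * H)
  = (3 * 1000 * 0.74) / (1000 * 9.81 * 41)
  = 2220 / 402210
  = 0.00552 m^3/s = 5.52 L/s


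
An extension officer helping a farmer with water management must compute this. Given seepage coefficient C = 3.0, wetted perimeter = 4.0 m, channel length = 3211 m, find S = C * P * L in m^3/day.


S = C * P * L
  = 3.0 * 4.0 * 3211
  = 38532 m^3/day


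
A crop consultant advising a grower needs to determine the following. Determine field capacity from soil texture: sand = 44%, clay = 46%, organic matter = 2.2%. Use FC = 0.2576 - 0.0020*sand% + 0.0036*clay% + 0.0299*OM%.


FC = 0.2576 - 0.0020*44 + 0.0036*46 + 0.0299*2.2
   = 0.2576 - 0.0880 + 0.1656 + 0.0658
   = 0.4010


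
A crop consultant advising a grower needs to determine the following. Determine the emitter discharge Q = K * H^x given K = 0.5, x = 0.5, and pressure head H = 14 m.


Q = K * H^x
  = 0.5 * 14^0.5
  = 0.5 * 3.7417
  = 1.87 L/h


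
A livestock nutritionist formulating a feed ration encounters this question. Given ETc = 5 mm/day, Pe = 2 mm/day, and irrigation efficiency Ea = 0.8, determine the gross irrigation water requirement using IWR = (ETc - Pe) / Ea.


IWR = (ETc - Pe) / Ea
    = (5 - 2) / 0.8
    = 3 / 0.8
    = 3.75 mm/day


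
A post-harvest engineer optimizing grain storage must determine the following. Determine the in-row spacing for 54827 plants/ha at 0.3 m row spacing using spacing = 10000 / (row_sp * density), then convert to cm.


spacing = 10000 / (row_sp * density)
        = 10000 / (0.3 * 54827)
        = 10000 / 16448.10
        = 0.60797 m = 60.80 cm


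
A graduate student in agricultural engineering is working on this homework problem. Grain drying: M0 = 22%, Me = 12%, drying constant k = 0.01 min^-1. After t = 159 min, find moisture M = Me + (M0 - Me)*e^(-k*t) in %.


M = Me + (M0 - Me) * e^(-k*t)
  = 12 + (22 - 12) * e^(-0.01*159)
  = 12 + 10 * e^(-1.590)
  = 12 + 10 * 0.20393
  = 12 + 2.0393
  = 14.04%


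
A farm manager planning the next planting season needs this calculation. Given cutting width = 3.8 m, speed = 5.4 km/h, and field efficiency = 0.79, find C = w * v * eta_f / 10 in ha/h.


C = w * v * eta_f / 10
  = 3.8 * 5.4 * 0.79 / 10
  = 16.21 / 10
  = 1.62 ha/h


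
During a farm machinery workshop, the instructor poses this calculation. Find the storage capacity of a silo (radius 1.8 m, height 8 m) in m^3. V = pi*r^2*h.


V = pi * r^2 * h
  = pi * 1.8^2 * 8
  = pi * 3.24 * 8
  = 81.43 m^3


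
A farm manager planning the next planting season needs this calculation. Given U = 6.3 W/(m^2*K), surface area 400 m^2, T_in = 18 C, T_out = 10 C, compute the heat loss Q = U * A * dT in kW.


dT = 18 - (10) = 8 K
Q = U * A * dT
  = 6.3 * 400 * 8
  = 20160 W = 20.16 kW


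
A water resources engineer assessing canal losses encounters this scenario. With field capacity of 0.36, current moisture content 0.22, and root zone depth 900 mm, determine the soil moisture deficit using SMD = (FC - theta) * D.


SMD = (FC - theta) * D
    = (0.36 - 0.22) * 900
    = 0.140 * 900
    = 126 mm


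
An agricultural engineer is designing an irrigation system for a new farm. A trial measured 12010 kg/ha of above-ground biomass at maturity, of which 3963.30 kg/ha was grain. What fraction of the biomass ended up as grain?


HI = grain_yield / biomass
   = 3963.30 / 12010
   = 0.33


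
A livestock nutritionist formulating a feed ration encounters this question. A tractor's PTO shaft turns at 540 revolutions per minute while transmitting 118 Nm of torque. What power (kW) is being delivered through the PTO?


P = 2*pi*n*T / 60000
  = 2*pi * 540 * 118 / 60000
  = 400364.57 / 60000
  = 6.67 kW


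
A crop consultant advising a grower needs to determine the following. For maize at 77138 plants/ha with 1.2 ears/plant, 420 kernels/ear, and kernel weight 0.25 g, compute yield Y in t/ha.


Y = density * ears * kernels * kw
  = 77138 * 1.2 * 420 * 0.25 g/ha
  = 9719388 g/ha
  = 9719.39 kg/ha = 9.72 t/ha


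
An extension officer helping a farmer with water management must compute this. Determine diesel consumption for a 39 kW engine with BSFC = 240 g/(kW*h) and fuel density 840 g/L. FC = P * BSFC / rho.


FC = P * BSFC / rho_fuel
   = 39 * 240 / 840
   = 9360 / 840
   = 11.14 L/h


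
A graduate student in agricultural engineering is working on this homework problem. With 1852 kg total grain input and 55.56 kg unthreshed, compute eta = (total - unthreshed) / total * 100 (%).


eta = (total - unthreshed) / total * 100
    = (1852 - 55.56) / 1852 * 100
    = 1796.44 / 1852 * 100
    = 97%


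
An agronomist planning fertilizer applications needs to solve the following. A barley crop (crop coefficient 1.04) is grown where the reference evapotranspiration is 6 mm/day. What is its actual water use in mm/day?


ETc = Kc * ET0
    = 1.04 * 6
    = 6.24 mm/day


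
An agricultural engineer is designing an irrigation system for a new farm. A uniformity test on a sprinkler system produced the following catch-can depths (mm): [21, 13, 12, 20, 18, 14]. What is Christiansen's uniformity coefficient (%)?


xbar = 98 / 6 = 16.333
sum|xi - xbar| = 20
CU = 100 * (1 - 20 / (6 * 16.333))
   = 100 * (1 - 0.2041)
   = 79.59%


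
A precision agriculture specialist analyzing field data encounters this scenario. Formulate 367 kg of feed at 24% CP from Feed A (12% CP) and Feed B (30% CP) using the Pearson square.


parts_A = CP_b - target = 30 - 24 = 6
parts_B = target - CP_a = 24 - 12 = 12
total_parts = 6 + 12 = 18
Feed A = 367 * 6 / 18 = 122.33 kg
Feed B = 367 * 12 / 18 = 244.67 kg

122.33 kg


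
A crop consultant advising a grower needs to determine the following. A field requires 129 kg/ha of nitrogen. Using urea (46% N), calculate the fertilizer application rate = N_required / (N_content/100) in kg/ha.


Rate = N_required / (N_content / 100)
     = 129 / (46 / 100)
     = 129 / 0.46
     = 280.43 kg/ha


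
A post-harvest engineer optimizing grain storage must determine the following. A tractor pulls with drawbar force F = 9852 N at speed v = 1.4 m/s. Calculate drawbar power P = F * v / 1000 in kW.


P = F * v / 1000
  = 9852 * 1.4 / 1000
  = 13792.80 / 1000
  = 13.79 kW


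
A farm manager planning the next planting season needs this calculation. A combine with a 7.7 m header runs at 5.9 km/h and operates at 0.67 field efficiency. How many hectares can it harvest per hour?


C = w * v * eta_f / 10
  = 7.7 * 5.9 * 0.67 / 10
  = 30.44 / 10
  = 3.04 ha/h


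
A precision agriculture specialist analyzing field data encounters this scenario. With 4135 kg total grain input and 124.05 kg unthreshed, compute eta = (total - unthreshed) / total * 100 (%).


eta = (total - unthreshed) / total * 100
    = (4135 - 124.05) / 4135 * 100
    = 4010.95 / 4135 * 100
    = 97%


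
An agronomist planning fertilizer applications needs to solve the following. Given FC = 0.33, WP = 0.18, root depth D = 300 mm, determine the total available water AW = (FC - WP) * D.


AW = (FC - WP) * D
   = (0.33 - 0.18) * 300
   = 0.15 * 300
   = 45 mm


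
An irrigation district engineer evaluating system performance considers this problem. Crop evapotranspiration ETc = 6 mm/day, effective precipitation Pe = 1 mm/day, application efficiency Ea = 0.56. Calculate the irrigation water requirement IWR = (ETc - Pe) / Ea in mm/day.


IWR = (ETc - Pe) / Ea
    = (6 - 1) / 0.56
    = 5 / 0.56
    = 8.93 mm/day


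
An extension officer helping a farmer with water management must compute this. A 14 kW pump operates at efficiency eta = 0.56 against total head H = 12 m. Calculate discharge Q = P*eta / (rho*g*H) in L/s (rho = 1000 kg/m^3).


Q = (P * 1000 * eta) / (rho * g * H)
  = (14 * 1000 * 0.56) / (1000 * 9.81 * 12)
  = 7840 / 117720
  = 0.06660 m^3/s = 66.60 L/s


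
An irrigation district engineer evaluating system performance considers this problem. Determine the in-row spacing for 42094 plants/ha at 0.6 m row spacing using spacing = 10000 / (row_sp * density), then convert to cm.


spacing = 10000 / (row_sp * density)
        = 10000 / (0.6 * 42094)
        = 10000 / 25256.40
        = 0.39594 m = 39.59 cm


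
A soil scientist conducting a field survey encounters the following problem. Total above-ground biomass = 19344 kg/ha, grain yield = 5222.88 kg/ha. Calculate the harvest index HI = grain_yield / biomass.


HI = grain_yield / biomass
   = 5222.88 / 19344
   = 0.27


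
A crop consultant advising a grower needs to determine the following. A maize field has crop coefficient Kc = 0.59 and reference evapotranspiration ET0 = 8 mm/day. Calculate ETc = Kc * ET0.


ETc = Kc * ET0
    = 0.59 * 8
    = 4.72 mm/day


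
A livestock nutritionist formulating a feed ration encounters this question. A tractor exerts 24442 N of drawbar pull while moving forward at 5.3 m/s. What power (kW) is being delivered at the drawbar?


P = F * v / 1000
  = 24442 * 5.3 / 1000
  = 129542.60 / 1000
  = 129.54 kW


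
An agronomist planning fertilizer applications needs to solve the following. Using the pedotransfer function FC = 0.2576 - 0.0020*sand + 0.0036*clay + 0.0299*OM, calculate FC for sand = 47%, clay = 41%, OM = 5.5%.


FC = 0.2576 - 0.0020*47 + 0.0036*41 + 0.0299*5.5
   = 0.2576 - 0.0940 + 0.1476 + 0.1645
   = 0.4757


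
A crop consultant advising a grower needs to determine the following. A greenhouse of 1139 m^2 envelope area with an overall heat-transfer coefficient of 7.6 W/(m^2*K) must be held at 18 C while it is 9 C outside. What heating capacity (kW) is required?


dT = 18 - (9) = 9 K
Q = U * A * dT
  = 7.6 * 1139 * 9
  = 77907.60 W = 77.91 kW


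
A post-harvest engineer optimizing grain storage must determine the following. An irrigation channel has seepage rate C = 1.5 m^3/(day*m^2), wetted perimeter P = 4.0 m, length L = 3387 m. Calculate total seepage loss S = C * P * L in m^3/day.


S = C * P * L
  = 1.5 * 4.0 * 3387
  = 20322 m^3/day


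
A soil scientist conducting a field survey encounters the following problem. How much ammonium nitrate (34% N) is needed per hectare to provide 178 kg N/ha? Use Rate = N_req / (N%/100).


Rate = N_required / (N_content / 100)
     = 178 / (34 / 100)
     = 178 / 0.34
     = 523.53 kg/ha


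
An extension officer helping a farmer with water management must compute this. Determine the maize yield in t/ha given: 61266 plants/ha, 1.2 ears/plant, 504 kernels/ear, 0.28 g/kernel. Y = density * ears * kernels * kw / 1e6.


Y = density * ears * kernels * kw
  = 61266 * 1.2 * 504 * 0.28 g/ha
  = 10375029.50 g/ha
  = 10375.03 kg/ha = 10.38 t/ha


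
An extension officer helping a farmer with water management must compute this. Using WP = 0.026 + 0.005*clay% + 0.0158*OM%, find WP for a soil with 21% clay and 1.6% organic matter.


WP = 0.026 + 0.005*21 + 0.0158*1.6
   = 0.026 + 0.1050 + 0.0253
   = 0.1563


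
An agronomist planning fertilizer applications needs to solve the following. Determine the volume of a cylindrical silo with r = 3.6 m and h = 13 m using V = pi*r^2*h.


V = pi * r^2 * h
  = pi * 3.6^2 * 13
  = pi * 12.96 * 13
  = 529.30 m^3


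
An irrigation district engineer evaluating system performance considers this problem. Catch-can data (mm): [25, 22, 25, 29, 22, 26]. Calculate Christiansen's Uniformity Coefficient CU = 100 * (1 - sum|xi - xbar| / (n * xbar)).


xbar = 149 / 6 = 24.833
sum|xi - xbar| = 11.333
CU = 100 * (1 - 11.333 / (6 * 24.833))
   = 100 * (1 - 0.0761)
   = 92.39%


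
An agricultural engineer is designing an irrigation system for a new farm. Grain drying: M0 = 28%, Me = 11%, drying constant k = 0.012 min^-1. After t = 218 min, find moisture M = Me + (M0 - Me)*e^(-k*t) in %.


M = Me + (M0 - Me) * e^(-k*t)
  = 11 + (28 - 11) * e^(-0.012*218)
  = 11 + 17 * e^(-2.616)
  = 11 + 17 * 0.07309
  = 11 + 1.2426
  = 12.24%


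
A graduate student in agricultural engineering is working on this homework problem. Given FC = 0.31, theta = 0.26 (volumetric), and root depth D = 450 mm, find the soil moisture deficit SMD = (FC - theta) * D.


SMD = (FC - theta) * D
    = (0.31 - 0.26) * 450
    = 0.050 * 450
    = 22.50 mm


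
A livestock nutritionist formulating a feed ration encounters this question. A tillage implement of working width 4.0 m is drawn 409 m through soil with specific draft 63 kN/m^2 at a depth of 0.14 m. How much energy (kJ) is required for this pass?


E = k * d * w * L
  = 63 * 0.14 * 4.0 * 409
  = 14429.52 kJ


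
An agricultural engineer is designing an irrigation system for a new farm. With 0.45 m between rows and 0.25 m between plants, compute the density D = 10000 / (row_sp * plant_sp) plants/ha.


D = 10000 / (row_sp * plant_sp)
  = 10000 / (0.45 * 0.25)
  = 10000 / 0.1125
  = 88888.89 plants/ha


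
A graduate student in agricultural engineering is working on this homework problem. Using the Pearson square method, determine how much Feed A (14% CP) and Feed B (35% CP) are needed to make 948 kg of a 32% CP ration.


parts_A = CP_b - target = 35 - 32 = 3
parts_B = target - CP_a = 32 - 14 = 18
total_parts = 3 + 18 = 21
Feed A = 948 * 3 / 21 = 135.43 kg
Feed B = 948 * 18 / 21 = 812.57 kg

135.43 kg


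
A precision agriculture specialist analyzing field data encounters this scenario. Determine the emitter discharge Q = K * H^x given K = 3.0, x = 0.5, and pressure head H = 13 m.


Q = K * H^x
  = 3.0 * 13^0.5
  = 3.0 * 3.6056
  = 10.82 L/h


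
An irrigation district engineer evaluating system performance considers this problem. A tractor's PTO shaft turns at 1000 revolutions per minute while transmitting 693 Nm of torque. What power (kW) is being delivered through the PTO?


P = 2*pi*n*T / 60000
  = 2*pi * 1000 * 693 / 60000
  = 4354247.42 / 60000
  = 72.57 kW


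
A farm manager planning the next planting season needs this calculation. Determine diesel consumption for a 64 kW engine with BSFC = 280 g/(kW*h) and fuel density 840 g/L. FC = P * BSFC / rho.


FC = P * BSFC / rho_fuel
   = 64 * 280 / 840
   = 17920 / 840
   = 21.33 L/h


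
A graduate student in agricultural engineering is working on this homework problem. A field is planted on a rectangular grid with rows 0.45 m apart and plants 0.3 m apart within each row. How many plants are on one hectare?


D = 10000 / (row_sp * plant_sp)
  = 10000 / (0.45 * 0.3)
  = 10000 / 0.1350
  = 74074.07 plants/ha


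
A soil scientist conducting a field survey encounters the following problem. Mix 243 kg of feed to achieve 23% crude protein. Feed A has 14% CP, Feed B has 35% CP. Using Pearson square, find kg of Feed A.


parts_A = CP_b - target = 35 - 23 = 12
parts_B = target - CP_a = 23 - 14 = 9
total_parts = 12 + 9 = 21
Feed A = 243 * 12 / 21 = 138.86 kg
Feed B = 243 * 9 / 21 = 104.14 kg

138.86 kg


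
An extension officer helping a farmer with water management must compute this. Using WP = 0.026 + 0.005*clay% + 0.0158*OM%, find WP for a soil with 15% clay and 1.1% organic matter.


WP = 0.026 + 0.005*15 + 0.0158*1.1
   = 0.026 + 0.0750 + 0.0174
   = 0.1184


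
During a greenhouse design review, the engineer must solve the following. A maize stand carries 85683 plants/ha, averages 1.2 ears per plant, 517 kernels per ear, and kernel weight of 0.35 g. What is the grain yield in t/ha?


Y = density * ears * kernels * kw
  = 85683 * 1.2 * 517 * 0.35 g/ha
  = 18605206.62 g/ha
  = 18605.21 kg/ha = 18.61 t/ha


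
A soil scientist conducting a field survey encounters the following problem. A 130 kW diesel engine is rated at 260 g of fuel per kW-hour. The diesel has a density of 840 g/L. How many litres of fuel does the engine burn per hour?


FC = P * BSFC / rho_fuel
   = 130 * 260 / 840
   = 33800 / 840
   = 40.24 L/h
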